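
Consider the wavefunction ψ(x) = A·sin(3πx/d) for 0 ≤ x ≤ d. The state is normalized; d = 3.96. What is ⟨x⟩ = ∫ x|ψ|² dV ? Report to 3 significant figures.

⟨x⟩ ≈ 1.98

⟨x⟩ = ∫ x |ψ|² dx over the full domain.
Using sin²θ = (1 − cos 2θ)/2, since the A² factors cancel between numerator and denominator, ⟨x⟩ = d/2.
Putting d = 3.96 gives 1.980.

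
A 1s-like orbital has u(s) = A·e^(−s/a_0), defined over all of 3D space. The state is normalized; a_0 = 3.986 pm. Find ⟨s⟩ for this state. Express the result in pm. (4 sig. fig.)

⟨s⟩ = ∫ s |u|² 4πs² ds over the full domain.
Recall ∫₀^∞ s^m e^(−s/β) ds = m!·β^(m+1), the ratio of the moment integral to the normalization integral gives ⟨s⟩ = 3·a_0/2.
With a_0 = 3.986, ⟨s⟩ = 5.9790.

⟨s⟩ ≈ 5.979 pm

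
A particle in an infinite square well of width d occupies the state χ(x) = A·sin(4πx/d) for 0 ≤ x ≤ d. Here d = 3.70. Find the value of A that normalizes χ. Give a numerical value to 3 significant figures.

A ≈ 0.735

We need A² ∫|f|² dx = 1, taking the integral from 0 to d.
∫|χ|² dx = A²·(d/2).
Setting this equal to 1 gives A² = 1/(d/2).
Substituting d = 3.70 gives A² = 0.5405, so A = 0.7352.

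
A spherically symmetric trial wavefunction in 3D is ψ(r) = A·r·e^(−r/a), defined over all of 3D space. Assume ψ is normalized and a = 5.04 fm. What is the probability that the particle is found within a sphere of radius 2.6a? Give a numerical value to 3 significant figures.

Integrate the radial probability density 4πr²|ψ|² over r ≤ 2.6a.
A² is fixed by ∫₀^∞ 4πr²|ψ|² dr = 1, i.e. A² = (3·π·a^5)^(−1).
In terms of u = r/a (A², 4π and the length scale all cancel between numerator and denominator), P = [∫_{0}^{2.6} u^4·e^(-2·u) du] / [∫_{0}^{∞} u^4·e^(-2·u) du].
With ∫ u^4·e^(-2·u) du = -(u^4/2 + u^3 + 3·u^2/2 + 3·u/2 + 3/4)·e^(-2·u) + C, the region integral is ≈ 0.44540 and the full one is 3/4.
Taking the ratio yields P = 0.5939.

P ≈ 0.594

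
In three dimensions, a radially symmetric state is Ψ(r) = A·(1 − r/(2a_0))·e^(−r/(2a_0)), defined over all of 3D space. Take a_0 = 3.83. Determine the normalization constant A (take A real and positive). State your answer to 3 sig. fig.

We need A² ∫|f|² 4πr² dr = 1, taking the integral from 0 to ∞.
∫|Ψ|² 4πr² dr = A²·(8·π·a_0^3).
With a_0 = 3.83: A² = 0.0007082 and A = 0.02661.

A ≈ 0.0266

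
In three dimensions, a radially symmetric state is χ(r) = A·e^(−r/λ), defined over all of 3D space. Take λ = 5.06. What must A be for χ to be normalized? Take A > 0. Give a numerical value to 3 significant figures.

Normalization requires ∫|χ|² 4πr² dr = 1, integrated from 0 to ∞.
(Spherical symmetry: dV = 4πr² dr.)
Recall ∫₀^∞ r^m e^(−r/β) dr = m!·β^(m+1), with χ = A·e^(−r/λ), the integral evaluates to A²·[π·λ^3].
Hence A² = 1/[π·λ^3].
Substituting λ = 5.06 gives A² = 0.002457, so A = 0.04957.

A ≈ 0.0496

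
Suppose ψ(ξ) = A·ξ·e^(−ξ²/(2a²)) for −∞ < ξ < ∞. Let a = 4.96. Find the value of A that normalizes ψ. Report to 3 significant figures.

A ≈ 0.0962

Require ∫ |ψ|² dξ = 1 over the whole domain.
Using the Gaussian integral ∫_{−∞}^{∞} e^(−αξ²) dξ = √(π/α), carrying out the integral gives A² · √(π)·a^3/2.
Hence A² = 1/[√(π)·a^3/2].
With a = 4.96: A² = 0.009247 and A = 0.09616.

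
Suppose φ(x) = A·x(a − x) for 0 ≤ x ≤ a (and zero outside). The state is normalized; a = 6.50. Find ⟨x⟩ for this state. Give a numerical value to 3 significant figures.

The expectation value is the |φ|²-weighted average of x: ∫ x|φ|² dx.
The ratio of the moment integral to the normalization integral gives ⟨x⟩ = a/2.
Putting a = 6.50 gives 3.250.

⟨x⟩ ≈ 3.25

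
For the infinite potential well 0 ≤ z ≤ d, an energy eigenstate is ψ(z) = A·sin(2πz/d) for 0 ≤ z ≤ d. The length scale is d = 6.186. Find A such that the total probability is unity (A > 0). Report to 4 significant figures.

A ≈ 0.5686

Normalization requires ∫|ψ|² dz = 1, integrated from 0 to d.
With ∫₀^d sin²(nπz/d) dz = d/2, the integral (without the A² prefactor) comes out to d/2.
Hence A² = 1/[d/2].
Plugging in d = 6.186 yields A = 0.56860.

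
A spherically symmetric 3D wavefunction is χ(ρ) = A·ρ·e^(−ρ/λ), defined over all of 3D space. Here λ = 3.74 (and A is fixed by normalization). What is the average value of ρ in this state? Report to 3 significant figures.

⟨ρ⟩ ≈ 9.35

⟨ρ⟩ = ∫ ρ |χ|² 4πρ² dρ over the full domain.
Using ∫₀^∞ ρⁿ e^(−αρ) dρ = n!/αⁿ⁺¹, evaluating both integrals, ⟨ρ⟩ = 5·λ/2.
Putting λ = 3.74 gives 9.350.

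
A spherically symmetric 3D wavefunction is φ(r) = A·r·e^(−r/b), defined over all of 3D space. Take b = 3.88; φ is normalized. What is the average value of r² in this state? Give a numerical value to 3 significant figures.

⟨r²⟩ = ∫ r^2 |φ|² 4πr² dr over the full domain.
Recall ∫₀^∞ r^m e^(−r/β) dr = m!·β^(m+1), since the A² factors cancel between numerator and denominator, ⟨r²⟩ = 15·b^2/2.
With b = 3.88, ⟨r^2⟩ = 112.9.

⟨r^2⟩ ≈ 113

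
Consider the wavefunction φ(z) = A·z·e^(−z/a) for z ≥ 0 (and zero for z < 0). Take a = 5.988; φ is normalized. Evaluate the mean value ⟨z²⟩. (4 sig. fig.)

The expectation value is the |φ|²-weighted average of z^2: ∫ z^2|φ|² dz.
With ∫₀^∞ z^4 e^(−αz) dz = 4!/α^5, evaluating both integrals, ⟨z²⟩ = 3·a^2.
Putting a = 5.988 gives 107.57.

⟨z^2⟩ ≈ 107.6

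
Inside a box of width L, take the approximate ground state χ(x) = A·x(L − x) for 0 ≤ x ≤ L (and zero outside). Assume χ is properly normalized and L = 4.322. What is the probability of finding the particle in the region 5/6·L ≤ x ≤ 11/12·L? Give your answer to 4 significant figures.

P ≈ 0.03041

The probability is P = ∫ |χ|² dx over [5/6·L, 11/12·L].
The normalization integral ∫|χ|²dx over the whole domain equals L^5/30·A², and A² cancels in the ratio.
Let u = x/L; then A² and the length scale cancel, so P = ∫_{5/6}^{11/12} u^2·(1 - u)^2 du ÷ ∫_{0}^{1} u^2·(1 - u)^2 du.
With ∫ u^2·(1 - u)^2 du = u^3·(6·u^2 - 15·u + 10)/30 + C, the region integral is ≈ 0.00101354 and the full one is 1/30.
Taking the ratio, P = 0.030406.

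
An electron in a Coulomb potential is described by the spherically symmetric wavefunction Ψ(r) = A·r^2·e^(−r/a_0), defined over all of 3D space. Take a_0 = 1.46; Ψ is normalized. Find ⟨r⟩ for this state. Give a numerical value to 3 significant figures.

⟨r⟩ ≈ 5.11

By definition ⟨r⟩ = ∫ r |Ψ(r)|² 4πr² dr.
With ∫₀^∞ r^7 e^(−αr) dr = 7!/α^8, evaluating both integrals, ⟨r⟩ = 7·a_0/2.
With a_0 = 1.46, ⟨r⟩ = 5.110.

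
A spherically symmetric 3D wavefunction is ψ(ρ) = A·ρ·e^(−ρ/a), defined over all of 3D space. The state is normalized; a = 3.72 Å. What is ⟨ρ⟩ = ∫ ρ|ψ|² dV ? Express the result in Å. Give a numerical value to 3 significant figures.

⟨ρ⟩ ≈ 9.30 Å

The expectation value is the |ψ|²-weighted average of ρ: ∫ ρ|ψ|² 4πρ² dρ.
Evaluating both integrals, ⟨ρ⟩ = 5·a/2.
Putting a = 3.72 gives 9.300.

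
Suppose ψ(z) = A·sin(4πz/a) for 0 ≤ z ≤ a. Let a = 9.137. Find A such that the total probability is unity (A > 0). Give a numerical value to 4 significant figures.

A ≈ 0.4679

The normalization condition is ∫|ψ|² dz = 1 from 0 to a.
Using sin²θ = (1 − cos 2θ)/2, ∫|ψ|² dz = A²·(a/2).
Hence A² = 1/[a/2].
Plugging in a = 9.137 yields A = 0.46786.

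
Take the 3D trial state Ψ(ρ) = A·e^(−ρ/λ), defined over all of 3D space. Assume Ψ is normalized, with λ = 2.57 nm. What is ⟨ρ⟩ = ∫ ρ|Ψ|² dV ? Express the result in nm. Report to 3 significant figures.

⟨ρ⟩ = ∫ ρ |Ψ|² 4πρ² dρ over the full domain.
The ratio of the moment integral to the normalization integral gives ⟨ρ⟩ = 3·λ/2.
Putting λ = 2.57 gives 3.855.

⟨ρ⟩ ≈ 3.86 nm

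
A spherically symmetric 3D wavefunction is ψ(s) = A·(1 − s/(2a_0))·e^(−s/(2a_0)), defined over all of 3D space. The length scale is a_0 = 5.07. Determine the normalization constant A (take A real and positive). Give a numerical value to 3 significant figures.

We need A² ∫|f|² 4πs² ds = 1, taking the integral from 0 to ∞.
In 3D with spherical symmetry the volume element is 4πs² ds.
Using ∫₀^∞ sⁿ e^(−αs) ds = n!/αⁿ⁺¹, the integral (without the A² prefactor) comes out to 8·π·a_0^3.
Setting this equal to 1 gives A² = 1/(8·π·a_0^3).
Plugging in a_0 = 5.07 yields A = 0.01747.

A ≈ 0.0175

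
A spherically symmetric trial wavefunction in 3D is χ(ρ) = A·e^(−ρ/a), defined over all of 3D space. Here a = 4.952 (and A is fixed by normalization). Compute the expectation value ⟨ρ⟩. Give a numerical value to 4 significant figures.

The expectation value is the |χ|²-weighted average of ρ: ∫ ρ|χ|² 4πρ² dρ.
Recall ∫₀^∞ ρ^m e^(−ρ/β) dρ = m!·β^(m+1), since the A² factors cancel between numerator and denominator, ⟨ρ⟩ = 3·a/2.
With a = 4.952, ⟨ρ⟩ = 7.4280.

⟨ρ⟩ ≈ 7.428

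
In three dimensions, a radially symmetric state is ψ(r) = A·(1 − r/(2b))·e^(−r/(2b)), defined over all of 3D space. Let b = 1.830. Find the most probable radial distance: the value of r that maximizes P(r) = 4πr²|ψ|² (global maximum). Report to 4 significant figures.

The maximum of P(r) = 4πr²|ψ|² occurs where its derivative vanishes.
This gives r = b·(√(5) + 3).
With b = 1.830, the most probable radial distance is 9.5820.

r ≈ 9.582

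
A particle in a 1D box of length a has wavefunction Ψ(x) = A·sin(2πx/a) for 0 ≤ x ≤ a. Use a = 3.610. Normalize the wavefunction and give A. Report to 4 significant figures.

A ≈ 0.7443

We need A² ∫|f|² dx = 1, taking the integral from 0 to a.
With Ψ = A·sin(2πx/a), the integral evaluates to A²·[a/2].
Setting this equal to 1 gives A² = 1/(a/2).
Substituting a = 3.610 gives A² = 0.55402, so A = 0.74432.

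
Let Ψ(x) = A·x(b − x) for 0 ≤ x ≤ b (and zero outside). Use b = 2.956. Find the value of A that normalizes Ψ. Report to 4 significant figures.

A ≈ 0.3646

The normalization condition is ∫|Ψ|² dx = 1 from 0 to b.
Expanding the polynomial and integrating term by term, carrying out the integral gives A² · b^5/30.
With b = 2.956: A² = 0.13292 and A = 0.36459.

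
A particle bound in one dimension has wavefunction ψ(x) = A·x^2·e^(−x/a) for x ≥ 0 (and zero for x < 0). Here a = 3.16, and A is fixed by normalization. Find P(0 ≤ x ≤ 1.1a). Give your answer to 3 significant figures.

P = ∫_{0}^{1.1a} |ψ(x)|² dx.
Since A² = 1/(3·a^5/4), this is the region integral divided by the full normalization integral.
Let u = x/a; then A² and the length scale cancel, so P = ∫_{0}^{1.1} u^4·e^(-2·u) du ÷ ∫_{0}^{∞} u^4·e^(-2·u) du.
With ∫ u^4·e^(-2·u) du = -(u^4/2 + u^3 + 3·u^2/2 + 3·u/2 + 3/4)·e^(-2·u) + C, the region integral is ≈ 0.054372 and the full one is 3/4.
The result is P = 0.07250.

P ≈ 0.0725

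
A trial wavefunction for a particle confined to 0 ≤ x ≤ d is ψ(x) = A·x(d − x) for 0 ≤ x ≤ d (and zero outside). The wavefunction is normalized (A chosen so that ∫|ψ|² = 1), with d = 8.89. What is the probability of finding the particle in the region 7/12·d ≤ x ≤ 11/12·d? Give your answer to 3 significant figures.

P ≈ 0.342

|ψ|² is the probability density, so P = ∫_{7/12·d}^{11/12·d} |ψ|² dx.
Since A² = 1/(d^5/30), this is the region integral divided by the full normalization integral.
Let u = x/d; then A² and the length scale cancel, so P = ∫_{7/12}^{11/12} u^2·(1 - u)^2 du ÷ ∫_{0}^{1} u^2·(1 - u)^2 du.
With ∫ u^2·(1 - u)^2 du = u^3·(6·u^2 - 15·u + 10)/30 + C, the region integral is ≈ 0.011384 and the full one is 1/30.
Evaluating gives P = 0.3415.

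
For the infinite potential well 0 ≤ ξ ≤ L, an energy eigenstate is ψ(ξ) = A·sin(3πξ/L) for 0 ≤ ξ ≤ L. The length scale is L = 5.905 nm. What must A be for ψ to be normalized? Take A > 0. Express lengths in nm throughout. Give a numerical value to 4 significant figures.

A ≈ 0.5820 nm^(-1/2)

Normalization requires ∫|ψ|² dξ = 1, integrated from 0 to L.
Carrying out the integral gives A² · L/2.
So A² = (L/2)^(−1).
Substituting L = 5.905 gives A² = 0.33870, so A = 0.58198.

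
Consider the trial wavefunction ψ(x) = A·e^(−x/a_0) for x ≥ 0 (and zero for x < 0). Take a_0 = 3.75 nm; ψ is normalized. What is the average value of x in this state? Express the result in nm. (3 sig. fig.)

The expectation value is the |ψ|²-weighted average of x: ∫ x|ψ|² dx.
Using ∫₀^∞ xⁿ e^(−αx) dx = n!/αⁿ⁺¹, evaluating both integrals, ⟨x⟩ = a_0/2.
Putting a_0 = 3.75 gives 1.875.

⟨x⟩ ≈ 1.88 nm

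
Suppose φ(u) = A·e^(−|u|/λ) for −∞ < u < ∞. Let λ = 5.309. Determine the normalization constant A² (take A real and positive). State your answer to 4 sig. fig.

Require ∫ |φ|² du = 1 over the whole domain.
With φ = A·e^(−|u|/λ), the integral evaluates to A²·[λ].
Setting this equal to 1 gives A² = 1/(λ).
Plugging in λ = 5.309 yields A = 0.43400.

A^2 ≈ 0.1884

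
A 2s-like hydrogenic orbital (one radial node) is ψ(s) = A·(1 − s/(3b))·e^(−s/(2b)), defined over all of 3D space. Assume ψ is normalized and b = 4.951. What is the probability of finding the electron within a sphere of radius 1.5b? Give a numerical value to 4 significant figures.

P = ∫ |ψ|² 4πs² ds over s ≤ 1.5b.
A² is fixed by ∫₀^∞ 4πs²|ψ|² ds = 1, i.e. A² = (8·π·b^3/3)^(−1).
Substituting u = s/b, A², 4π and the length scale all cancel in the ratio: P = ∫_{0}^{1.5} u^2·(1 - u/3)^2·e^(-u) du / ∫_{0}^{∞} u^2·(1 - u/3)^2·e^(-u) du.
With ∫ u^2·(1 - u/3)^2·e^(-u) du = (-u^4 + 2·u^3 - 3·u^2 - 6·u - 6)·e^(-u)/9 + C, the region integral is 2/3 - 107·e^(-3/2)/48 and the full one is 2/3.
Taking the ratio yields P = 0.25391.

P ≈ 0.2539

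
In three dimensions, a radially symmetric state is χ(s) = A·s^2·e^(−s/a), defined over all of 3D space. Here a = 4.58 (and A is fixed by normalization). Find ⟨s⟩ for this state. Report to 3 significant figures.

⟨s⟩ = ∫ s |χ|² 4πs² ds over the full domain.
Recall ∫₀^∞ s^m e^(−s/β) ds = m!·β^(m+1), since the A² factors cancel between numerator and denominator, ⟨s⟩ = 7·a/2.
With a = 4.58, ⟨s⟩ = 16.03.

⟨s⟩ ≈ 16.0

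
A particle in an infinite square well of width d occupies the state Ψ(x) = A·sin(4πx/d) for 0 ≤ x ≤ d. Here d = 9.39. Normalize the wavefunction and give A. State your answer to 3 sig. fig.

A ≈ 0.462

Normalization requires ∫|Ψ|² dx = 1, integrated from 0 to d.
With ∫₀^d sin²(nπx/d) dx = d/2, the integral (without the A² prefactor) comes out to d/2.
Substituting d = 9.39 gives A² = 0.2130, so A = 0.4615.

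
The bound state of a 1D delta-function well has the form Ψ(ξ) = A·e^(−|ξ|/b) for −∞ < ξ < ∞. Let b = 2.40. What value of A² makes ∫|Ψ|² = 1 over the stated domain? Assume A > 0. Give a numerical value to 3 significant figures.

A^2 ≈ 0.417

Normalization requires ∫|Ψ|² dξ = 1, integrated from −∞ to ∞.
Using ∫₀^∞ ξⁿ e^(−αξ) dξ = n!/αⁿ⁺¹, the integral (without the A² prefactor) comes out to b.
So A² = (b)^(−1).
With b = 2.40: A² = 0.4167 and A = 0.6455.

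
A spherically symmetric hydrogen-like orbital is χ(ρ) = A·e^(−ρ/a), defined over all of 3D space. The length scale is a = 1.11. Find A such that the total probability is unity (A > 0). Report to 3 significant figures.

A ≈ 0.482

We need A² ∫|f|² 4πρ² dρ = 1, taking the integral from 0 to ∞.
In 3D with spherical symmetry the volume element is 4πρ² dρ.
∫|χ|² 4πρ² dρ = A²·(π·a^3).
With a = 1.11: A² = 0.2327 and A = 0.4824.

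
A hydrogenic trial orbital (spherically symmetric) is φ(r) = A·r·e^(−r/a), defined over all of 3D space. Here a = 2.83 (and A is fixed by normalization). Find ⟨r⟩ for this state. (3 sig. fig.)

The expectation value is the |φ|²-weighted average of r: ∫ r|φ|² 4πr² dr.
Using ∫₀^∞ rⁿ e^(−αr) dr = n!/αⁿ⁺¹, evaluating both integrals, ⟨r⟩ = 5·a/2.
With a = 2.83, ⟨r⟩ = 7.075.

⟨r⟩ ≈ 7.08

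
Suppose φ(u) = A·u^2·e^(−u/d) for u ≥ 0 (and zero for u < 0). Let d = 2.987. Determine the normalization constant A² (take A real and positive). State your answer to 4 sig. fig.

A^2 ≈ 0.005607

The normalization condition is ∫|φ|² du = 1 from 0 to ∞.
With φ = A·u^2·e^(−u/d), the integral evaluates to A²·[3·d^5/4].
So A² = (3·d^5/4)^(−1).
Substituting d = 2.987 gives A² = 0.0056074, so A = 0.074883.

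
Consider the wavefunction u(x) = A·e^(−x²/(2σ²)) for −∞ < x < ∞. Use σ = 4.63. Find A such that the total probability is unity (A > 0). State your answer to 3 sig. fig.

A ≈ 0.349

We need A² ∫|f|² dx = 1, taking the integral from −∞ to ∞.
The integral (without the A² prefactor) comes out to √(π)·σ.
Plugging in σ = 4.63 yields A = 0.3491.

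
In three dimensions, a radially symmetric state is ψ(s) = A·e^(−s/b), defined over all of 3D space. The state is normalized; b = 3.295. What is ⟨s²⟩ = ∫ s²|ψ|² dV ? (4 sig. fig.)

⟨s^2⟩ ≈ 32.57

⟨s²⟩ = ∫ s^2 |ψ|² 4πs² ds over the full domain.
The ratio of the moment integral to the normalization integral gives ⟨s²⟩ = 3·b^2.
With b = 3.295, ⟨s^2⟩ = 32.571.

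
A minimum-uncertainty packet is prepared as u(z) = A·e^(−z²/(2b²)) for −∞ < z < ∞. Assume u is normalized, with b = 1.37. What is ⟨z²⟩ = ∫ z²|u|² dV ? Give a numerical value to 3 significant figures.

⟨z^2⟩ ≈ 0.938

⟨z²⟩ = ∫ z^2 |u|² dz over the full domain.
Differentiating ∫e^(−αz²) dz = √(π/α) under α to get the higher moments, the ratio of the moment integral to the normalization integral gives ⟨z²⟩ = b^2/2.
With b = 1.37, ⟨z^2⟩ = 0.9385.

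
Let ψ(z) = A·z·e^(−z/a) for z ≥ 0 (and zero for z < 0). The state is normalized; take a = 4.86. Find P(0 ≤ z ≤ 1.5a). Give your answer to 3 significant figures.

P ≈ 0.577

P = ∫_{0}^{1.5a} |ψ(z)|² dz.
The normalization integral ∫|ψ|²dz over the whole domain equals a^3/4·A², and A² cancels in the ratio.
Substituting u = z/a, A² and the length scale cancel in the ratio: P = ∫_{0}^{1.5} u^2·e^(-2·u) du / ∫_{0}^{∞} u^2·e^(-2·u) du.
Using ∫ u^2·e^(-2·u) du = -(2·u^2 + 2·u + 1)·e^(-2·u)/4, the numerator is 1/4 - 17·e^(-3)/8 and the denominator is 1/4.
Evaluating gives P = 0.5768.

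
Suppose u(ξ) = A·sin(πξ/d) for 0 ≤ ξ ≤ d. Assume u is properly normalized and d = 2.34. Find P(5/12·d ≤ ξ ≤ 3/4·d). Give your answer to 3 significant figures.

|u|² is the probability density, so P = ∫_{5/12·d}^{3/4·d} |u|² dξ.
Since A² = 1/(d/2), this is the region integral divided by the full normalization integral.
Substituting t = ξ/d, A² and the length scale cancel in the ratio: P = ∫_{5/12}^{3/4} sin(π·t)^2 dt / ∫_{0}^{1} sin(π·t)^2 dt.
An antiderivative of sin(π·t)^2 is t/2 - sin(2·π·t)/(4·π); evaluating from 5/12 to 3/4 gives 3/(8·π) + 1/6, while the full integral is 1/2.
The result is P = (9 + 4·π)/(12·π).

P ≈ 0.572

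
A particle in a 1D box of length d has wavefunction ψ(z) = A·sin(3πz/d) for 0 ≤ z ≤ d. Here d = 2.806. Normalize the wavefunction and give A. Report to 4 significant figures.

A ≈ 0.8443

We need A² ∫|f|² dz = 1, taking the integral from 0 to d.
Carrying out the integral gives A² · d/2.
Hence A² = 1/[d/2].
Plugging in d = 2.806 yields A = 0.84425.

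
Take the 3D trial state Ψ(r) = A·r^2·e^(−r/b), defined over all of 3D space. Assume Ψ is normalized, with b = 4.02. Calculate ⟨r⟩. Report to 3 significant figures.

⟨r⟩ ≈ 14.1

By definition ⟨r⟩ = ∫ r |Ψ(r)|² 4πr² dr.
Since the A² factors cancel between numerator and denominator, ⟨r⟩ = 7·b/2.
With b = 4.02, ⟨r⟩ = 14.07.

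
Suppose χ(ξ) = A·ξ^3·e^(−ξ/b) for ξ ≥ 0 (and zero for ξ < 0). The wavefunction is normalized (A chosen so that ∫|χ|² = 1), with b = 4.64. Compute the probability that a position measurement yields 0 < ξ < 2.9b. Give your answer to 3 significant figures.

|χ|² is the probability density, so P = ∫_{0}^{2.9b} |χ|² dξ.
With A² fixed by ∫|χ|² = 1, i.e. A² = (45·b^7/8)^(−1), substitute and integrate.
In terms of u = ξ/b (A² and the length scale cancel between numerator and denominator), P = [∫_{0}^{2.9} u^6·e^(-2·u) du] / [∫_{0}^{∞} u^6·e^(-2·u) du].
An antiderivative of u^6·e^(-2·u) is -(4·u^6 + 12·u^5 + 30·u^4 + 60·u^3 + 90·u^2 + 90·u + 45)·e^(-2·u)/8; evaluating from 0 to 2.9 gives ≈ 2.0340, while the full integral is 45/8.
The result is P = 0.3616.

P ≈ 0.362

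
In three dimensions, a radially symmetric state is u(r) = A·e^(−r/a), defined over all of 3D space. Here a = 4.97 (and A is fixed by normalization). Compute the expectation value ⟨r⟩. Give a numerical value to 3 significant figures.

⟨r⟩ ≈ 7.46

By definition ⟨r⟩ = ∫ r |u(r)|² 4πr² dr.
Using ∫₀^∞ rⁿ e^(−αr) dr = n!/αⁿ⁺¹, the ratio of the moment integral to the normalization integral gives ⟨r⟩ = 3·a/2.
Putting a = 4.97 gives 7.455.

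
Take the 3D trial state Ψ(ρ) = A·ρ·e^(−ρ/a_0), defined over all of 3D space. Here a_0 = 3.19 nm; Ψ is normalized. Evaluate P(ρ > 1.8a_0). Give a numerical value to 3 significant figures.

P ≈ 0.706

P = ∫ |Ψ|² 4πρ² dρ over ρ > 1.8a_0.
The full normalization integral is A²·[3·π·a_0^5] = 1, fixing A².
In terms of u = ρ/a_0 (A², 4π and the length scale all cancel between numerator and denominator), P = [∫_{1.8}^{∞} u^4·e^(-2·u) du] / [∫_{0}^{∞} u^4·e^(-2·u) du].
With ∫ u^4·e^(-2·u) du = -(u^4/2 + u^3 + 3·u^2/2 + 3·u/2 + 3/4)·e^(-2·u) + C, the region integral is ≈ 0.52983 and the full one is 3/4.
Taking the ratio yields P = 0.7064.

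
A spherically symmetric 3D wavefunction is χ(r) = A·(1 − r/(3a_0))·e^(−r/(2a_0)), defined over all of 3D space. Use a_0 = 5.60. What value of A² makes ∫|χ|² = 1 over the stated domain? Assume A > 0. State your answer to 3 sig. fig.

A^2 ≈ 0.000680

The normalization condition is ∫|χ|² 4πr² dr = 1 from 0 to ∞.
The angular integral contributes 4π, leaving ∫₀^∞ r²|χ|² dr.
The integral (without the A² prefactor) comes out to 8·π·a_0^3/3.
Substituting a_0 = 5.60 gives A² = 0.0006797, so A = 0.02607.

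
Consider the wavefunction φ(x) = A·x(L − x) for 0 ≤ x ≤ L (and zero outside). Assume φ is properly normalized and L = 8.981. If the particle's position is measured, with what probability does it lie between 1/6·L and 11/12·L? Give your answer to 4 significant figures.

The probability is P = ∫ |φ|² dx over [1/6·L, 11/12·L].
Since A² = 1/(L^5/30), this is the region integral divided by the full normalization integral.
Substituting u = x/L, A² and the length scale cancel in the ratio: P = ∫_{1/6}^{11/12} u^2·(1 - u)^2 du / ∫_{0}^{1} u^2·(1 - u)^2 du.
An antiderivative of u^2·(1 - u)^2 is u^3·(6·u^2 - 15·u + 10)/30; evaluating from 1/6 to 11/12 gives ≈ 0.0319806, while the full integral is 1/30.
This works out to P = 4421/4608.

P ≈ 0.9594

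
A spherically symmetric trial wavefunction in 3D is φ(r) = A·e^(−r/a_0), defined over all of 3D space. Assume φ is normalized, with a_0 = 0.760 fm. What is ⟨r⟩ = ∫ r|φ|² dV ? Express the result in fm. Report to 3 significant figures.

⟨r⟩ ≈ 1.14 fm

By definition ⟨r⟩ = ∫ r |φ(r)|² 4πr² dr.
Using ∫₀^∞ rⁿ e^(−αr) dr = n!/αⁿ⁺¹, the ratio of the moment integral to the normalization integral gives ⟨r⟩ = 3·a_0/2.
Putting a_0 = 0.760 gives 1.140.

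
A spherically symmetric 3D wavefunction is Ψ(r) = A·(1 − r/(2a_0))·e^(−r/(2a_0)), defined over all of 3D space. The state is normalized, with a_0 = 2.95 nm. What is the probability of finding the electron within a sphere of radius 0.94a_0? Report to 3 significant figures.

P ≈ 0.0315

With dV = 4πr²dr, the probability is ∫|Ψ|² dV over r ≤ 0.94a_0.
Normalization gives A² = 1/(8·π·a_0^3).
In terms of u = r/a_0 (A², 4π and the length scale all cancel between numerator and denominator), P = [∫_{0}^{0.94} u^2·(1 - u/2)^2·e^(-u) du] / [∫_{0}^{∞} u^2·(1 - u/2)^2·e^(-u) du].
Using ∫ u^2·(1 - u/2)^2·e^(-u) du = -(u^4/4 + u^2 + 2·u + 2)·e^(-u), the numerator is ≈ 0.062960 and the denominator is 2.
The region integral divided by the full integral gives P = 0.03148.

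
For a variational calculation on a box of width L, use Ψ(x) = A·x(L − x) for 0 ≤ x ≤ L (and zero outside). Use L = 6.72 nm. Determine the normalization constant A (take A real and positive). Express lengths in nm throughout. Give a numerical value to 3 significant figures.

Normalization requires ∫|Ψ|² dx = 1, integrated from 0 to L.
Expanding the polynomial and integrating term by term, carrying out the integral gives A² · L^5/30.
So A² = (L^5/30)^(−1).
With L = 6.72: A² = 0.002189 and A = 0.04679.

A ≈ 0.0468 nm^(-5/2)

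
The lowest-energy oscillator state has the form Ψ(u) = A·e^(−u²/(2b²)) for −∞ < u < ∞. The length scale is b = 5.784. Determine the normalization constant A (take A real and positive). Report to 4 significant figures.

A ≈ 0.3123

Normalization requires ∫|Ψ|² du = 1, integrated from −∞ to ∞.
Using the Gaussian integral ∫_{−∞}^{∞} e^(−αu²) du = √(π/α), the integral (without the A² prefactor) comes out to √(π)·b.
Hence A² = 1/[√(π)·b].
Substituting b = 5.784 gives A² = 0.097543, so A = 0.31232.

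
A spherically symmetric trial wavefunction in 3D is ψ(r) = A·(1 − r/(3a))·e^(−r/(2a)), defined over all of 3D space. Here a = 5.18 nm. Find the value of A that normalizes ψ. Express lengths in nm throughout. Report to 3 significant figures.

The normalization condition is ∫|ψ|² 4πr² dr = 1 from 0 to ∞.
In 3D with spherical symmetry the volume element is 4πr² dr.
Carrying out the integral gives A² · 8·π·a^3/3.
Hence A² = 1/[8·π·a^3/3].
With a = 5.18: A² = 0.0008588 and A = 0.02931.

A ≈ 0.0293 nm^(-3/2)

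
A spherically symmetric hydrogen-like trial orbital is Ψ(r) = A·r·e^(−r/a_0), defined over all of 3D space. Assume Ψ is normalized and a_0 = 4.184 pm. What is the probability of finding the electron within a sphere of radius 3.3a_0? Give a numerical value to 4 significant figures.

P ≈ 0.7873

With dV = 4πr²dr, the probability is ∫|Ψ|² dV over r ≤ 3.3a_0.
Normalization gives A² = 1/(3·π·a_0^5).
Let u = r/a_0; then A², 4π and the length scale all cancel, so P = ∫_{0}^{3.3} u^4·e^(-2·u) du ÷ ∫_{0}^{∞} u^4·e^(-2·u) du.
Using ∫ u^4·e^(-2·u) du = -(u^4/2 + u^3 + 3·u^2/2 + 3·u/2 + 3/4)·e^(-2·u), the numerator is ≈ 0.590472 and the denominator is 3/4.
The region integral divided by the full integral gives P = 0.78730.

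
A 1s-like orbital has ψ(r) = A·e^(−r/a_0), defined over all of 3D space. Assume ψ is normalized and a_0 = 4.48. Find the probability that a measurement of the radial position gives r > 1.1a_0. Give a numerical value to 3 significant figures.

P ≈ 0.623

P = ∫ |ψ|² 4πr² dr over r > 1.1a_0.
Normalization gives A² = 1/(π·a_0^3).
Substituting u = r/a_0, A², 4π and the length scale all cancel in the ratio: P = ∫_{1.1}^{∞} u^2·e^(-2·u) du / ∫_{0}^{∞} u^2·e^(-2·u) du.
With ∫ u^2·e^(-2·u) du = -(2·u^2 + 2·u + 1)·e^(-2·u)/4 + C, the region integral is 281·e^(-11/5)/200 and the full one is 1/4.
The region integral divided by the full integral gives P = 0.6227.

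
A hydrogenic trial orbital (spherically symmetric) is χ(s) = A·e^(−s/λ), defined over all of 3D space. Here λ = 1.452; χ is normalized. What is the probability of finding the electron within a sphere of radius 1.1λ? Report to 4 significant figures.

P ≈ 0.3773

P = ∫ |χ|² 4πs² ds over s ≤ 1.1λ.
The full normalization integral is A²·[π·λ^3] = 1, fixing A².
Substituting u = s/λ, A², 4π and the length scale all cancel in the ratio: P = ∫_{0}^{1.1} u^2·e^(-2·u) du / ∫_{0}^{∞} u^2·e^(-2·u) du.
With ∫ u^2·e^(-2·u) du = -(2·u^2 + 2·u + 1)·e^(-2·u)/4 + C, the region integral is 1/4 - 281·e^(-11/5)/200 and the full one is 1/4.
This evaluates to P = 0.37729.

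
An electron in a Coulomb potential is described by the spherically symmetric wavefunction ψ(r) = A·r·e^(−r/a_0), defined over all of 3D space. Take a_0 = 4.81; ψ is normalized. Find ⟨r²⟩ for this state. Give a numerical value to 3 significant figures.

⟨r^2⟩ ≈ 174

By definition ⟨r²⟩ = ∫ r^2 |ψ(r)|² 4πr² dr.
The ratio of the moment integral to the normalization integral gives ⟨r²⟩ = 15·a_0^2/2.
Putting a_0 = 4.81 gives 173.5.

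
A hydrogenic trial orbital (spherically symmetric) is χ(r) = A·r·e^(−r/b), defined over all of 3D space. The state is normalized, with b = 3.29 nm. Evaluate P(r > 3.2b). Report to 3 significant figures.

P ≈ 0.235

With dV = 4πr²dr, the probability is ∫|χ|² dV over r > 3.2b.
A² is fixed by ∫₀^∞ 4πr²|χ|² dr = 1, i.e. A² = (3·π·b^5)^(−1).
In terms of u = r/b (A², 4π and the length scale all cancel between numerator and denominator), P = [∫_{3.2}^{∞} u^4·e^(-2·u) du] / [∫_{0}^{∞} u^4·e^(-2·u) du].
Using ∫ u^4·e^(-2·u) du = -(u^4/2 + u^3 + 3·u^2/2 + 3·u/2 + 3/4)·e^(-2·u), the numerator is ≈ 0.17630 and the denominator is 3/4.
Taking the ratio yields P = 0.2351.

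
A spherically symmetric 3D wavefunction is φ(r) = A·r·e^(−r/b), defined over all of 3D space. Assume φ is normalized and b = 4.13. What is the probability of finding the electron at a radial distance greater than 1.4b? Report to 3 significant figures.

Integrate the radial probability density 4πr²|φ|² over r > 1.4b.
Normalization gives A² = 1/(3·π·b^5).
In terms of u = r/b (A², 4π and the length scale all cancel between numerator and denominator), P = [∫_{1.4}^{∞} u^4·e^(-2·u) du] / [∫_{0}^{∞} u^4·e^(-2·u) du].
With ∫ u^4·e^(-2·u) du = -(u^4/2 + u^3 + 3·u^2/2 + 3·u/2 + 3/4)·e^(-2·u) + C, the region integral is ≈ 0.63576 and the full one is 3/4.
Taking the ratio yields P = 0.8477.

P ≈ 0.848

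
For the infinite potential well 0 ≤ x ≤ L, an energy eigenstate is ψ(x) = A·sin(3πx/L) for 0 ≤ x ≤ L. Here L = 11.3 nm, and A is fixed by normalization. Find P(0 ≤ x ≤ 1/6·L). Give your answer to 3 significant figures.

P ≈ 0.167

The probability is P = ∫ |ψ|² dx over [0, 1/6·L].
The normalization integral ∫|ψ|²dx over the whole domain equals L/2·A², and A² cancels in the ratio.
Let u = x/L; then A² and the length scale cancel, so P = ∫_{0}^{1/6} sin(3·π·u)^2 du ÷ ∫_{0}^{1} sin(3·π·u)^2 du.
An antiderivative of sin(3·π·u)^2 is u/2 - sin(6·π·u)/(12·π); evaluating from 0 to 1/6 gives 1/12, while the full integral is 1/2.
The result is P = 1/6.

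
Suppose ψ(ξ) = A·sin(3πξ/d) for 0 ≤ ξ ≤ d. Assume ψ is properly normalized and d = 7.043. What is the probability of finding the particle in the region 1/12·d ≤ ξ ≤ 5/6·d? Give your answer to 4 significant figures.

P = ∫_{1/12·d}^{5/6·d} |ψ(ξ)|² dξ.
Since A² = 1/(d/2), this is the region integral divided by the full normalization integral.
Let u = ξ/d; then A² and the length scale cancel, so P = ∫_{1/12}^{5/6} sin(3·π·u)^2 du ÷ ∫_{0}^{1} sin(3·π·u)^2 du.
With ∫ sin(3·π·u)^2 du = u/2 - sin(6·π·u)/(12·π) + C, the region integral is 1/(12·π) + 3/8 and the full one is 1/2.
Evaluating gives P = (2 + 9·π)/(12·π).

P ≈ 0.8031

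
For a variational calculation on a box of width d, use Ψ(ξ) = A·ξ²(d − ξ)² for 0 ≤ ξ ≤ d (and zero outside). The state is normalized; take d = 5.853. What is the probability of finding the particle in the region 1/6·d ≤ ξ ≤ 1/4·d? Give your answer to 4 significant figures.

P ≈ 0.03998

P = ∫_{1/6·d}^{1/4·d} |Ψ(ξ)|² dξ.
The normalization integral ∫|Ψ|²dξ over the whole domain equals d^9/630·A², and A² cancels in the ratio.
In terms of u = ξ/d (A² and the length scale cancel between numerator and denominator), P = [∫_{1/6}^{1/4} u^4·(1 - u)^4 du] / [∫_{0}^{1} u^4·(1 - u)^4 du].
An antiderivative of u^4·(1 - u)^4 is u^5·(70·u^4 - 315·u^3 + 540·u^2 - 420·u + 126)/630; evaluating from 1/6 to 1/4 gives ≈ 0.0000634559, while the full integral is 1/630.
Evaluating gives P = 0.039977.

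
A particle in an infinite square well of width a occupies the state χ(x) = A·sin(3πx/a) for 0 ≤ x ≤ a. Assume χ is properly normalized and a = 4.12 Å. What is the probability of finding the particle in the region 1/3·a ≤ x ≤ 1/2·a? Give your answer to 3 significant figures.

P = ∫_{1/3·a}^{1/2·a} |χ(x)|² dx.
With A² fixed by ∫|χ|² = 1, i.e. A² = (a/2)^(−1), substitute and integrate.
Let u = x/a; then A² and the length scale cancel, so P = ∫_{1/3}^{1/2} sin(3·π·u)^2 du ÷ ∫_{0}^{1} sin(3·π·u)^2 du.
Using ∫ sin(3·π·u)^2 du = u/2 - sin(6·π·u)/(12·π), the numerator is 1/12 and the denominator is 1/2.
The result is P = 1/6.

P ≈ 0.167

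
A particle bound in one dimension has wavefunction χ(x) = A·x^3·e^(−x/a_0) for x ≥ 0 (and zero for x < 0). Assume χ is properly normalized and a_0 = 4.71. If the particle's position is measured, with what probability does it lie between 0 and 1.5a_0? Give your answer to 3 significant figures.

P ≈ 0.0335

|χ|² is the probability density, so P = ∫_{0}^{1.5a_0} |χ|² dx.
Since A² = 1/(45·a_0^7/8), this is the region integral divided by the full normalization integral.
In terms of u = x/a_0 (A² and the length scale cancel between numerator and denominator), P = [∫_{0}^{1.5} u^6·e^(-2·u) du] / [∫_{0}^{∞} u^6·e^(-2·u) du].
With ∫ u^6·e^(-2·u) du = -(4·u^6 + 12·u^5 + 30·u^4 + 60·u^3 + 90·u^2 + 90·u + 45)·e^(-2·u)/8 + C, the region integral is ≈ 0.18849 and the full one is 45/8.
Taking the ratio, P = 0.03351.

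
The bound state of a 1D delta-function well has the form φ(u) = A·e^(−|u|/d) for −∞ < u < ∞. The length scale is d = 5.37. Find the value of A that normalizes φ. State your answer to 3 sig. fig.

A ≈ 0.432

Normalization requires ∫|φ|² du = 1, integrated from −∞ to ∞.
Using ∫₀^∞ uⁿ e^(−αu) du = n!/αⁿ⁺¹, ∫|φ|² du = A²·(d).
With d = 5.37: A² = 0.1862 and A = 0.4315.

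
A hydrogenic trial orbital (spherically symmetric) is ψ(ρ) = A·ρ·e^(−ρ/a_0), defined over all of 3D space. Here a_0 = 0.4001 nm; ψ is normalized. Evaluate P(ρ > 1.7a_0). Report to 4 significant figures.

P = ∫ |ψ|² 4πρ² dρ over ρ > 1.7a_0.
The full normalization integral is A²·[3·π·a_0^5] = 1, fixing A².
Let u = ρ/a_0; then A², 4π and the length scale all cancel, so P = ∫_{1.7}^{∞} u^4·e^(-2·u) du ÷ ∫_{0}^{∞} u^4·e^(-2·u) du.
Using ∫ u^4·e^(-2·u) du = -(u^4/2 + u^3 + 3·u^2/2 + 3·u/2 + 3/4)·e^(-2·u), the numerator is ≈ 0.558136 and the denominator is 3/4.
Taking the ratio yields P = 0.74418.

P ≈ 0.7442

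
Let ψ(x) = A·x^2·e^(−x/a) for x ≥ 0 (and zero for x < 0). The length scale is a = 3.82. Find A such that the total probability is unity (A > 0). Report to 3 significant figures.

A ≈ 0.0405

We need A² ∫|f|² dx = 1, taking the integral from 0 to ∞.
Recall ∫₀^∞ x^m e^(−x/β) dx = m!·β^(m+1), carrying out the integral gives A² · 3·a^5/4.
Substituting a = 3.82 gives A² = 0.001639, so A = 0.04049.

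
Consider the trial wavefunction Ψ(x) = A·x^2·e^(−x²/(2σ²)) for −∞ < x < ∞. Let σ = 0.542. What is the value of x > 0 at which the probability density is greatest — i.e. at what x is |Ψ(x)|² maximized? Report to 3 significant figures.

x ≈ 0.767

The maximum of |Ψ(x)|² occurs where its derivative vanishes.
This gives x = √(2)·σ.
With σ = 0.542, the value of x > 0 at which the probability density is greatest is 0.7665.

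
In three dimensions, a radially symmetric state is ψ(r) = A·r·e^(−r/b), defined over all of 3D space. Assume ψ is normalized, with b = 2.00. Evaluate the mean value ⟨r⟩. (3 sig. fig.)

⟨r⟩ ≈ 5.00

By definition ⟨r⟩ = ∫ r |ψ(r)|² 4πr² dr.
Evaluating both integrals, ⟨r⟩ = 5·b/2.
With b = 2.00, ⟨r⟩ = 5.000.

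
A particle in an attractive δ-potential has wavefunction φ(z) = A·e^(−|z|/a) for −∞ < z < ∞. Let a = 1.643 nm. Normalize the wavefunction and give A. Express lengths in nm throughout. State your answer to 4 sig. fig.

A ≈ 0.7802 nm^(-1/2)

The normalization condition is ∫|φ|² dz = 1 from −∞ to ∞.
∫|φ|² dz = A²·(a).
Hence A² = 1/[a].
Substituting a = 1.643 gives A² = 0.60864, so A = 0.78016.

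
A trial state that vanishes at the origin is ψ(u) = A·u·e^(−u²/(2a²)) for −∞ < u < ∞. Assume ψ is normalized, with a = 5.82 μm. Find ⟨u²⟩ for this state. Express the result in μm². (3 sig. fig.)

⟨u²⟩ = ∫ u^2 |ψ|² du over the full domain.
Using the Gaussian integral ∫_{−∞}^{∞} e^(−αu²) du = √(π/α), since the A² factors cancel between numerator and denominator, ⟨u²⟩ = 3·a^2/2.
With a = 5.82, ⟨u^2⟩ = 50.81.

⟨u^2⟩ ≈ 50.8 μm^2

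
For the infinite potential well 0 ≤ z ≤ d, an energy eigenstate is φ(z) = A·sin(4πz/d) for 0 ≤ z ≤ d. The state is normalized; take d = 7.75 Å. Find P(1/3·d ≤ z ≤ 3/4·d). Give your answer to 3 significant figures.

P = ∫_{1/3·d}^{3/4·d} |φ(z)|² dz.
With A² fixed by ∫|φ|² = 1, i.e. A² = (d/2)^(−1), substitute and integrate.
In terms of u = z/d (A² and the length scale cancel between numerator and denominator), P = [∫_{1/3}^{3/4} sin(4·π·u)^2 du] / [∫_{0}^{1} sin(4·π·u)^2 du].
With ∫ sin(4·π·u)^2 du = u/2 - sin(4·π·u)·cos(4·π·u)/(8·π) + C, the region integral is √(3)/(32·π) + 5/24 and the full one is 1/2.
This works out to P = √(3)/(16·π) + 5/12.

P ≈ 0.451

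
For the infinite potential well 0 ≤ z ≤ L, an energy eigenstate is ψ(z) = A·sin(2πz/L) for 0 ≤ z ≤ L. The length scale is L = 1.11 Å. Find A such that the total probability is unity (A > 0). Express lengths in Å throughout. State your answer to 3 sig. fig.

A ≈ 1.34 Å^(-1/2)

We need A² ∫|f|² dz = 1, taking the integral from 0 to L.
Using sin²θ = (1 − cos 2θ)/2, the integral (without the A² prefactor) comes out to L/2.
So A² = (L/2)^(−1).
With L = 1.11: A² = 1.802 and A = 1.342.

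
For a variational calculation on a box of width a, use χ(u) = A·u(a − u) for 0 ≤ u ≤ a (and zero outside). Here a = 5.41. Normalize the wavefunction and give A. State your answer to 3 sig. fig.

Require ∫ |χ|² du = 1 over the whole domain.
Carrying out the integral gives A² · a^5/30.
Plugging in a = 5.41 yields A = 0.08046.

A ≈ 0.0805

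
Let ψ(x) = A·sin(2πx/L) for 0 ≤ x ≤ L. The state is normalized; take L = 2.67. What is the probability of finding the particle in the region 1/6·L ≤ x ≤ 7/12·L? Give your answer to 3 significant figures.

The probability is P = ∫ |ψ|² dx over [1/6·L, 7/12·L].
With A² fixed by ∫|ψ|² = 1, i.e. A² = (L/2)^(−1), substitute and integrate.
Let u = x/L; then A² and the length scale cancel, so P = ∫_{1/6}^{7/12} sin(2·π·u)^2 du ÷ ∫_{0}^{1} sin(2·π·u)^2 du.
Using ∫ sin(2·π·u)^2 du = u/2 - sin(4·π·u)/(8·π), the numerator is 5/24 and the denominator is 1/2.
Evaluating gives P = 5/12.

P ≈ 0.417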